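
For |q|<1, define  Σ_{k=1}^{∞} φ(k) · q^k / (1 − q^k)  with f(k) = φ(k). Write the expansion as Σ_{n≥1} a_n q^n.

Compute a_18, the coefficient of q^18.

[q^18] φ(18)=6,φ(9)=6,φ(6)=2,φ(3)=2,φ(2)=1,φ(1)=1 ⇒ 18

a_18 = 18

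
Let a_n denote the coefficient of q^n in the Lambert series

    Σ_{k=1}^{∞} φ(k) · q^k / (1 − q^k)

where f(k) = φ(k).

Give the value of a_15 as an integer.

q^15  k|15↦φ(k): 1:1 3:2 5:4 15:8  a_15=15

a_15 = 15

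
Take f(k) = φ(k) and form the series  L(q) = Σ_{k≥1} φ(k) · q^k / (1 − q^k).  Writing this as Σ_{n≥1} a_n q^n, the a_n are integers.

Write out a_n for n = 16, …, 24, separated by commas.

q^16  k|16↦φ(k): 1:1 2:1 4:2 8:4 16:8  a_16=16
d|17:{17,1}  Σφ=16+1=17
n=18: 1·18 2·9 3·6 6·3 9·2 18·1  φ→[1+1+2+2+6+6]=18
q^19  k|19↦φ(k): 1:1 19:18  a_19=19
q^20  k|20↦φ(k): 20:8 10:4 5:4 4:2 2:1 1:1  a_20=20
d|21:{1,3,7,21}  Σφ=1+2+6+12=21
d|22:{22,11,2,1}  Σφ=10+10+1+1=22
q^23  k|23↦φ(k): 23:22 1:1  a_23=23
[q^24] φ(24)=8,φ(12)=4,φ(8)=4,φ(6)=2,φ(4)=2,φ(3)=2,φ(2)=1,φ(1)=1 ⇒ 24

16, 17, 18, 19, 20, 21, 22, 23, 24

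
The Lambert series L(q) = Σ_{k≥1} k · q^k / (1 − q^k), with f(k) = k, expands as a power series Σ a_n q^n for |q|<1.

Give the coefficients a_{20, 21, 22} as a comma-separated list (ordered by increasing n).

42, 32, 36

[q^20] f(20)=20,f(10)=10,f(5)=5,f(4)=4,f(2)=2,f(1)=1 ⇒ 42
q^21  k|21↦f(k): 21:21 7:7 3:3 1:1  a_21=32
d|22:{1,2,11,22}  Σf=1+2+11+22=36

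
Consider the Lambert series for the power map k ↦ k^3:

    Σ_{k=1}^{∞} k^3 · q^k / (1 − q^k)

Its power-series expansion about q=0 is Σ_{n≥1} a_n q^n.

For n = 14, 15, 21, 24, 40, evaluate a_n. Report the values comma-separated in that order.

3096, 3528, 9632, 16380, 73710

d|14:{1,2,7,14}  Σf=1+8+343+2744=3096
q^15  k|15↦f(k): 1:1 3:27 5:125 15:3375  a_15=3528
[q^21] f(21)=9261,f(7)=343,f(3)=27,f(1)=1 ⇒ 9632
n=24: 1·24 2·12 3·8 4·6 6·4 8·3 12·2 24·1  f→[1+8+27+64+216+512+1728+13824]=16380
q^40  k|40↦f(k): 40:64000 20:8000 10:1000 8:512 5:125 4:64 2:8 1:1  a_40=73710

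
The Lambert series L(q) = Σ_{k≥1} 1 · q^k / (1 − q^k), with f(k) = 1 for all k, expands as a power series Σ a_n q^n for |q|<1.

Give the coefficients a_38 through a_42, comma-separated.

q^38  k|38↦f(k): 38:1 19:1 2:1 1:1  a_38=4
q^39  k|39↦f(k): 1:1 3:1 13:1 39:1  a_39=4
n=40: 40·1 20·2 10·4 8·5 5·8 4·10 2·20 1·40  f→[1+1+1+1+1+1+1+1]=8
d|41:{1,41}  Σf=1+1=2
[q^42] f(1)=1,f(2)=1,f(3)=1,f(6)=1,f(7)=1,f(14)=1,f(21)=1,f(42)=1 ⇒ 8

4, 4, 8, 2, 8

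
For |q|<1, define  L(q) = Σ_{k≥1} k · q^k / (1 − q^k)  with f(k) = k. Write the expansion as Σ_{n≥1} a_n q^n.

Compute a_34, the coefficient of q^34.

a_34 = 54

q^34  k|34↦f(k): 1:1 2:2 17:17 34:34  a_34=54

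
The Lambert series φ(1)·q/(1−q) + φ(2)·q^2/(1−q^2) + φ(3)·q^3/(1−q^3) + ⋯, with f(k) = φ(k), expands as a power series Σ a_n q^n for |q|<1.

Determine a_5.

q^5  k|5↦φ(k): 5:4 1:1  a_5=5

a_5 = 5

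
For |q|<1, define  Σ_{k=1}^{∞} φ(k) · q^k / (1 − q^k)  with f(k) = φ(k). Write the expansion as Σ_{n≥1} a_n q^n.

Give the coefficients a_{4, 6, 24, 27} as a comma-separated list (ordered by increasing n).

d|4:{4,2,1}  Σφ=2+1+1=4
d|6:{1,2,3,6}  Σφ=1+1+2+2=6
n=24: 1·24 2·12 3·8 4·6 6·4 8·3 12·2 24·1  φ→[1+1+2+2+2+4+4+8]=24
n=27: 1·27 3·9 9·3 27·1  φ→[1+2+6+18]=27

4, 6, 24, 27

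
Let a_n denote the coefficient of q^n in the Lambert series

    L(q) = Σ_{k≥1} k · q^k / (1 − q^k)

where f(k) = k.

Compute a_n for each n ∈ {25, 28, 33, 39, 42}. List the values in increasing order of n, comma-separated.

31, 56, 48, 56, 96

n=25: 25·1 5·5 1·25  f→[25+5+1]=31
n=28: 28·1 14·2 7·4 4·7 2·14 1·28  f→[28+14+7+4+2+1]=56
d|33:{1,3,11,33}  Σf=1+3+11+33=48
d|39:{1,3,13,39}  Σf=1+3+13+39=56
n=42: 42·1 21·2 14·3 7·6 6·7 3·14 2·21 1·42  f→[42+21+14+7+6+3+2+1]=96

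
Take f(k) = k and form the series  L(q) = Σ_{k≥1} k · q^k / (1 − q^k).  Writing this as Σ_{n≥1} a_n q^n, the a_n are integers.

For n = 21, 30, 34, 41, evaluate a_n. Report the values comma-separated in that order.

d|21:{21,7,3,1}  Σf=21+7+3+1=32
d|30:{30,15,10,6,5,3,2,1}  Σf=30+15+10+6+5+3+2+1=72
[q^34] f(1)=1,f(2)=2,f(17)=17,f(34)=34 ⇒ 54
[q^41] f(1)=1,f(41)=41 ⇒ 42

32, 72, 54, 42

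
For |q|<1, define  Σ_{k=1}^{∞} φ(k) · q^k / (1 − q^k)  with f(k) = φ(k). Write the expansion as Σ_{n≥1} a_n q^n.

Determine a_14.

n=14: 14·1 7·2 2·7 1·14  φ→[6+6+1+1]=14

a_14 = 14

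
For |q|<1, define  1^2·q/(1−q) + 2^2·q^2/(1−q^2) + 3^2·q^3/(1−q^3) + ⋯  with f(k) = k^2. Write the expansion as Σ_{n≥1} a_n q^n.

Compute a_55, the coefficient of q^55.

[q^55] f(55)=3025,f(11)=121,f(5)=25,f(1)=1 ⇒ 3172

a_55 = 3172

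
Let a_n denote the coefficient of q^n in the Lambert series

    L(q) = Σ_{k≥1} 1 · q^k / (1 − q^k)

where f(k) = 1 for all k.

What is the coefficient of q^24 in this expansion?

a_24 = 8

n=24: 1·24 2·12 3·8 4·6 6·4 8·3 12·2 24·1  f→[1+1+1+1+1+1+1+1]=8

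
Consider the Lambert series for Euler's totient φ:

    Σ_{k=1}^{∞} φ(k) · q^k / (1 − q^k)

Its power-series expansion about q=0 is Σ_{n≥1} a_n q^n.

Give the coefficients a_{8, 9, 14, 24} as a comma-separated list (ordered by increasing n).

[q^8] φ(1)=1,φ(2)=1,φ(4)=2,φ(8)=4 ⇒ 8
n=9: 1·9 3·3 9·1  φ→[1+2+6]=9
q^14  k|14↦φ(k): 14:6 7:6 2:1 1:1  a_14=14
n=24: 1·24 2·12 3·8 4·6 6·4 8·3 12·2 24·1  φ→[1+1+2+2+2+4+4+8]=24

8, 9, 14, 24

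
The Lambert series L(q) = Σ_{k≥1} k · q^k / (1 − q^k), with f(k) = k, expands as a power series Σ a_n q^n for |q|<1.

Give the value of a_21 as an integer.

a_21 = 32

[q^21] f(1)=1,f(3)=3,f(7)=7,f(21)=21 ⇒ 32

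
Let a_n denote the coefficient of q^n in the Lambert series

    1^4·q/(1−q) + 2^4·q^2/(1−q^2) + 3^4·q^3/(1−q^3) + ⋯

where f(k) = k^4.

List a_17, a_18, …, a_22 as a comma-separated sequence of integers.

n=17: 1·17 17·1  f→[1+83521]=83522
[q^18] f(18)=104976,f(9)=6561,f(6)=1296,f(3)=81,f(2)=16,f(1)=1 ⇒ 112931
q^19  k|19↦f(k): 19:130321 1:1  a_19=130322
n=20: 20·1 10·2 5·4 4·5 2·10 1·20  f→[160000+10000+625+256+16+1]=170898
[q^21] f(21)=194481,f(7)=2401,f(3)=81,f(1)=1 ⇒ 196964
[q^22] f(1)=1,f(2)=16,f(11)=14641,f(22)=234256 ⇒ 248914

83522, 112931, 130322, 170898, 196964, 248914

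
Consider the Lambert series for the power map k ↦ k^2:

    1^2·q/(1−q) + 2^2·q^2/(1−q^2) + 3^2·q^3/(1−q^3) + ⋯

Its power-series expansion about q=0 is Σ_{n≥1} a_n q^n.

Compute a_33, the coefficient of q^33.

d|33:{1,3,11,33}  Σf=1+9+121+1089=1220

a_33 = 1220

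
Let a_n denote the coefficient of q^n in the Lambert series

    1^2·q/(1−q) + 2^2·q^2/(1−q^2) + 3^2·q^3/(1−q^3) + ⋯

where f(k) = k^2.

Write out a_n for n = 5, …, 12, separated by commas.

q^5  k|5↦f(k): 5:25 1:1  a_5=26
[q^6] f(1)=1,f(2)=4,f(3)=9,f(6)=36 ⇒ 50
d|7:{1,7}  Σf=1+49=50
d|8:{1,2,4,8}  Σf=1+4+16+64=85
n=9: 9·1 3·3 1·9  f→[81+9+1]=91
[q^10] f(1)=1,f(2)=4,f(5)=25,f(10)=100 ⇒ 130
q^11  k|11↦f(k): 1:1 11:121  a_11=122
n=12: 12·1 6·2 4·3 3·4 2·6 1·12  f→[144+36+16+9+4+1]=210

26, 50, 50, 85, 91, 130, 122, 210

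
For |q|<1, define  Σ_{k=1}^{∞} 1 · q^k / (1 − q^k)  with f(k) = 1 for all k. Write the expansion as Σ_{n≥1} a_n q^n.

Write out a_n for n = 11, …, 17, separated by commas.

2, 6, 2, 4, 4, 5, 2

d|11:{1,11}  Σf=1+1=2
[q^12] f(12)=1,f(6)=1,f(4)=1,f(3)=1,f(2)=1,f(1)=1 ⇒ 6
n=13: 13·1 1·13  f→[1+1]=2
n=14: 14·1 7·2 2·7 1·14  f→[1+1+1+1]=4
d|15:{1,3,5,15}  Σf=1+1+1+1=4
n=16: 1·16 2·8 4·4 8·2 16·1  f→[1+1+1+1+1]=5
d|17:{1,17}  Σf=1+1=2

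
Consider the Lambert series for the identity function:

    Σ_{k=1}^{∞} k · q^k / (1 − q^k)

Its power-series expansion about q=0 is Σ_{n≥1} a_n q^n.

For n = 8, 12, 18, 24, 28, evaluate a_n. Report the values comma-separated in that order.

[q^8] f(1)=1,f(2)=2,f(4)=4,f(8)=8 ⇒ 15
d|12:{1,2,3,4,6,12}  Σf=1+2+3+4+6+12=28
q^18  k|18↦f(k): 18:18 9:9 6:6 3:3 2:2 1:1  a_18=39
n=24: 24·1 12·2 8·3 6·4 4·6 3·8 2·12 1·24  f→[24+12+8+6+4+3+2+1]=60
q^28  k|28↦f(k): 28:28 14:14 7:7 4:4 2:2 1:1  a_28=56

15, 28, 39, 60, 56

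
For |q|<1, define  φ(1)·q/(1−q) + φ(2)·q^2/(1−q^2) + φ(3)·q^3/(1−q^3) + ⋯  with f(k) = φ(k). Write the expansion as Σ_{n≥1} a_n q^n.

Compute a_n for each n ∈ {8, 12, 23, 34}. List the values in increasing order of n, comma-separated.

n=8: 1·8 2·4 4·2 8·1  φ→[1+1+2+4]=8
d|12:{1,2,3,4,6,12}  Σφ=1+1+2+2+2+4=12
n=23: 1·23 23·1  φ→[1+22]=23
q^34  k|34↦φ(k): 34:16 17:16 2:1 1:1  a_34=34

8, 12, 23, 34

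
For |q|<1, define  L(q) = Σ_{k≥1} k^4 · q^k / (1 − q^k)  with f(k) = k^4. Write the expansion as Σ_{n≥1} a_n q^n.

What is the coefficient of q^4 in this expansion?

[q^4] f(1)=1,f(2)=16,f(4)=256 ⇒ 273

a_4 = 273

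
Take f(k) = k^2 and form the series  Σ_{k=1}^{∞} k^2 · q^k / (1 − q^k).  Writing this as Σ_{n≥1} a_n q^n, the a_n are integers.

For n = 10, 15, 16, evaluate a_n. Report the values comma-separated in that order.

130, 260, 341

n=10: 10·1 5·2 2·5 1·10  f→[100+25+4+1]=130
n=15: 15·1 5·3 3·5 1·15  f→[225+25+9+1]=260
n=16: 16·1 8·2 4·4 2·8 1·16  f→[256+64+16+4+1]=341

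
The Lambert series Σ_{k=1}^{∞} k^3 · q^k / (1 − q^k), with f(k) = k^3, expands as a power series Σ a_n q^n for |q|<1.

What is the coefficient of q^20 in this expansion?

a_20 = 9198

n=20: 1·20 2·10 4·5 5·4 10·2 20·1  f→[1+8+64+125+1000+8000]=9198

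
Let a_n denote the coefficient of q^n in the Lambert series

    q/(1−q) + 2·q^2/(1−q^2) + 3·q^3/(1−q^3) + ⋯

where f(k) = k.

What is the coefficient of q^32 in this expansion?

d|32:{1,2,4,8,16,32}  Σf=1+2+4+8+16+32=63

a_32 = 63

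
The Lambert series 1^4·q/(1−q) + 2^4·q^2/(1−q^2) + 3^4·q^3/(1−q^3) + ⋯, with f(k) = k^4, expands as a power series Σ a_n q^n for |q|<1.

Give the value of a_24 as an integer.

n=24: 1·24 2·12 3·8 4·6 6·4 8·3 12·2 24·1  f→[1+16+81+256+1296+4096+20736+331776]=358258

a_24 = 358258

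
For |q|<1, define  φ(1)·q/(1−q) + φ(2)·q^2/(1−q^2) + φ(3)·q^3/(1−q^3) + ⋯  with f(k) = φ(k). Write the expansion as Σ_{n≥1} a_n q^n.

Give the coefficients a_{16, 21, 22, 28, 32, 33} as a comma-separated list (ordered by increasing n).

[q^16] φ(1)=1,φ(2)=1,φ(4)=2,φ(8)=4,φ(16)=8 ⇒ 16
d|21:{1,3,7,21}  Σφ=1+2+6+12=21
q^22  k|22↦φ(k): 1:1 2:1 11:10 22:10  a_22=22
[q^28] φ(1)=1,φ(2)=1,φ(4)=2,φ(7)=6,φ(14)=6,φ(28)=12 ⇒ 28
q^32  k|32↦φ(k): 32:16 16:8 8:4 4:2 2:1 1:1  a_32=32
n=33: 1·33 3·11 11·3 33·1  φ→[1+2+10+20]=33

16, 21, 22, 28, 32, 33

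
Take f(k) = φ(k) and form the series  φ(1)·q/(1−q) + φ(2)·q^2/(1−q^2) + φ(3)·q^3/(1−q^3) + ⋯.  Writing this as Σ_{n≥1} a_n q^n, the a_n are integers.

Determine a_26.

d|26:{26,13,2,1}  Σφ=12+12+1+1=26

a_26 = 26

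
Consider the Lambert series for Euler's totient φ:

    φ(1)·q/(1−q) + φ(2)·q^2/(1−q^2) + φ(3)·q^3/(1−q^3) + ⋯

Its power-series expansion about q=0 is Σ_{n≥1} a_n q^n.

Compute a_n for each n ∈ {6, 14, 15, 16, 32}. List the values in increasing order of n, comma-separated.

q^6  k|6↦φ(k): 6:2 3:2 2:1 1:1  a_6=6
q^14  k|14↦φ(k): 1:1 2:1 7:6 14:6  a_14=14
[q^15] φ(1)=1,φ(3)=2,φ(5)=4,φ(15)=8 ⇒ 15
n=16: 16·1 8·2 4·4 2·8 1·16  φ→[8+4+2+1+1]=16
n=32: 32·1 16·2 8·4 4·8 2·16 1·32  φ→[16+8+4+2+1+1]=32

6, 14, 15, 16, 32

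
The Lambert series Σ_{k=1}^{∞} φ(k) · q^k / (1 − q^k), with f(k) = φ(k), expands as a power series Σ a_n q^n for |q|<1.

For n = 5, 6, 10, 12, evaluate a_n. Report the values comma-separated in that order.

[q^5] φ(1)=1,φ(5)=4 ⇒ 5
d|6:{6,3,2,1}  Σφ=2+2+1+1=6
[q^10] φ(1)=1,φ(2)=1,φ(5)=4,φ(10)=4 ⇒ 10
q^12  k|12↦φ(k): 1:1 2:1 3:2 4:2 6:2 12:4  a_12=12

5, 6, 10, 12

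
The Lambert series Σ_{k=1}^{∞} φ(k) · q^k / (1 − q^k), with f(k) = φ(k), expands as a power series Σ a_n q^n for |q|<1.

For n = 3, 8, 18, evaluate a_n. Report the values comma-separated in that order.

q^3  k|3↦φ(k): 1:1 3:2  a_3=3
q^8  k|8↦φ(k): 8:4 4:2 2:1 1:1  a_8=8
[q^18] φ(1)=1,φ(2)=1,φ(3)=2,φ(6)=2,φ(9)=6,φ(18)=6 ⇒ 18

3, 8, 18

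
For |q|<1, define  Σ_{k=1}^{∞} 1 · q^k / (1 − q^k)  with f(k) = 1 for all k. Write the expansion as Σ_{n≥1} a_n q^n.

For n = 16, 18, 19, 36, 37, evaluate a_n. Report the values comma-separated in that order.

d|16:{1,2,4,8,16}  Σf=1+1+1+1+1=5
q^18  k|18↦f(k): 18:1 9:1 6:1 3:1 2:1 1:1  a_18=6
q^19  k|19↦f(k): 19:1 1:1  a_19=2
n=36: 1·36 2·18 3·12 4·9 6·6 9·4 12·3 18·2 36·1  f→[1+1+1+1+1+1+1+1+1]=9
d|37:{37,1}  Σf=1+1=2

5, 6, 2, 9, 2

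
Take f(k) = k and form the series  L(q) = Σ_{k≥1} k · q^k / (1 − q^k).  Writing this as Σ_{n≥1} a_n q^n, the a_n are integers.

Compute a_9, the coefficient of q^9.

n=9: 9·1 3·3 1·9  f→[9+3+1]=13

a_9 = 13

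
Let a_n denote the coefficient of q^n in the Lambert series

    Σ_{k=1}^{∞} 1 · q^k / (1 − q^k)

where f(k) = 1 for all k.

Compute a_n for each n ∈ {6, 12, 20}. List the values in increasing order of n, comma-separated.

4, 6, 6

[q^6] f(6)=1,f(3)=1,f(2)=1,f(1)=1 ⇒ 4
n=12: 12·1 6·2 4·3 3·4 2·6 1·12  f→[1+1+1+1+1+1]=6
[q^20] f(1)=1,f(2)=1,f(4)=1,f(5)=1,f(10)=1,f(20)=1 ⇒ 6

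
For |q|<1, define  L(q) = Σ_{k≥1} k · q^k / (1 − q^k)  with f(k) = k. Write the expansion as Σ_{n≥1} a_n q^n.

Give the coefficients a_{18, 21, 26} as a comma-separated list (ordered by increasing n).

q^18  k|18↦f(k): 1:1 2:2 3:3 6:6 9:9 18:18  a_18=39
d|21:{1,3,7,21}  Σf=1+3+7+21=32
q^26  k|26↦f(k): 26:26 13:13 2:2 1:1  a_26=42

39, 32, 42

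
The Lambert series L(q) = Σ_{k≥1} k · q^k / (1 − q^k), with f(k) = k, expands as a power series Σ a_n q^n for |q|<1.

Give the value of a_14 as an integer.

a_14 = 24

n=14: 14·1 7·2 2·7 1·14  f→[14+7+2+1]=24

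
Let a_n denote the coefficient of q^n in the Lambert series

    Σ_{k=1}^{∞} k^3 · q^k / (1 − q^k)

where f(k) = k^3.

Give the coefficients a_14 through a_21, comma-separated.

3096, 3528, 4681, 4914, 6813, 6860, 9198, 9632

n=14: 1·14 2·7 7·2 14·1  f→[1+8+343+2744]=3096
q^15  k|15↦f(k): 1:1 3:27 5:125 15:3375  a_15=3528
q^16  k|16↦f(k): 16:4096 8:512 4:64 2:8 1:1  a_16=4681
q^17  k|17↦f(k): 17:4913 1:1  a_17=4914
[q^18] f(1)=1,f(2)=8,f(3)=27,f(6)=216,f(9)=729,f(18)=5832 ⇒ 6813
[q^19] f(19)=6859,f(1)=1 ⇒ 6860
q^20  k|20↦f(k): 1:1 2:8 4:64 5:125 10:1000 20:8000  a_20=9198
n=21: 1·21 3·7 7·3 21·1  f→[1+27+343+9261]=9632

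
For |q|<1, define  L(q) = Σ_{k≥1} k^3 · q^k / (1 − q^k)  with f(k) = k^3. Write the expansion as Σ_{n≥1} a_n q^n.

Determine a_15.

d|15:{1,3,5,15}  Σf=1+27+125+3375=3528

a_15 = 3528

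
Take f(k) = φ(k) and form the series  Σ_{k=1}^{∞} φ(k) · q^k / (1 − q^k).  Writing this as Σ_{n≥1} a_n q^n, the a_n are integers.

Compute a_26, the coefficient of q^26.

d|26:{1,2,13,26}  Σφ=1+1+12+12=26

a_26 = 26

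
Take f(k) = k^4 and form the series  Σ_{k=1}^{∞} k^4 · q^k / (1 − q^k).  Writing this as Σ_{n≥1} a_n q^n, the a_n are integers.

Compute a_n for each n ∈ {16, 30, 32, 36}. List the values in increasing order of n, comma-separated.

d|16:{16,8,4,2,1}  Σf=65536+4096+256+16+1=69905
d|30:{1,2,3,5,6,10,15,30}  Σf=1+16+81+625+1296+10000+50625+810000=872644
q^32  k|32↦f(k): 1:1 2:16 4:256 8:4096 16:65536 32:1048576  a_32=1118481
[q^36] f(1)=1,f(2)=16,f(3)=81,f(4)=256,f(6)=1296,f(9)=6561,f(12)=20736,f(18)=104976,f(36)=1679616 ⇒ 1813539

69905, 872644, 1118481, 1813539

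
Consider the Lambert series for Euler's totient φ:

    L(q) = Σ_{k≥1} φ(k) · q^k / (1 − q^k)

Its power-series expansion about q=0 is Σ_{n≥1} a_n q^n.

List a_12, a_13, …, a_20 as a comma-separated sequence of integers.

q^12  k|12↦φ(k): 1:1 2:1 3:2 4:2 6:2 12:4  a_12=12
n=13: 13·1 1·13  φ→[12+1]=13
[q^14] φ(14)=6,φ(7)=6,φ(2)=1,φ(1)=1 ⇒ 14
n=15: 1·15 3·5 5·3 15·1  φ→[1+2+4+8]=15
d|16:{1,2,4,8,16}  Σφ=1+1+2+4+8=16
d|17:{17,1}  Σφ=16+1=17
d|18:{1,2,3,6,9,18}  Σφ=1+1+2+2+6+6=18
n=19: 19·1 1·19  φ→[18+1]=19
q^20  k|20↦φ(k): 20:8 10:4 5:4 4:2 2:1 1:1  a_20=20

12, 13, 14, 15, 16, 17, 18, 19, 20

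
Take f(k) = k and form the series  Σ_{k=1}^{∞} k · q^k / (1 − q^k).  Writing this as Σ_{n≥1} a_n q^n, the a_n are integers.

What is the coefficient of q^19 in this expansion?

[q^19] f(1)=1,f(19)=19 ⇒ 20

a_19 = 20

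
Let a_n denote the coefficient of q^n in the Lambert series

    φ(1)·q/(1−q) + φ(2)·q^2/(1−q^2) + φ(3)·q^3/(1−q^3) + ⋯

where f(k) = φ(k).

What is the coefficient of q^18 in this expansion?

d|18:{18,9,6,3,2,1}  Σφ=6+6+2+2+1+1=18

a_18 = 18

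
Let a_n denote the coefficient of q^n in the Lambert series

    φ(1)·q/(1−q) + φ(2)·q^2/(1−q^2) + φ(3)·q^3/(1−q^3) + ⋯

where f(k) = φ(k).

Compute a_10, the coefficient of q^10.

q^10  k|10↦φ(k): 1:1 2:1 5:4 10:4  a_10=10

a_10 = 10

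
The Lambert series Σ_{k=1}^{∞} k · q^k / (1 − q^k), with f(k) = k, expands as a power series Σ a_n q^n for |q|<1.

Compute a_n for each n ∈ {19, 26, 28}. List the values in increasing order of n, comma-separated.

20, 42, 56

n=19: 1·19 19·1  f→[1+19]=20
[q^26] f(26)=26,f(13)=13,f(2)=2,f(1)=1 ⇒ 42
q^28  k|28↦f(k): 28:28 14:14 7:7 4:4 2:2 1:1  a_28=56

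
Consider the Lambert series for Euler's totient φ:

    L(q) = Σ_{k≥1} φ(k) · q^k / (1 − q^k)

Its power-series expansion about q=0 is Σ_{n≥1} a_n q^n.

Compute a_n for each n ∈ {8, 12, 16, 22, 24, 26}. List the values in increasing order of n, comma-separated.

[q^8] φ(1)=1,φ(2)=1,φ(4)=2,φ(8)=4 ⇒ 8
q^12  k|12↦φ(k): 1:1 2:1 3:2 4:2 6:2 12:4  a_12=12
n=16: 16·1 8·2 4·4 2·8 1·16  φ→[8+4+2+1+1]=16
d|22:{1,2,11,22}  Σφ=1+1+10+10=22
d|24:{24,12,8,6,4,3,2,1}  Σφ=8+4+4+2+2+2+1+1=24
q^26  k|26↦φ(k): 26:12 13:12 2:1 1:1  a_26=26

8, 12, 16, 22, 24, 26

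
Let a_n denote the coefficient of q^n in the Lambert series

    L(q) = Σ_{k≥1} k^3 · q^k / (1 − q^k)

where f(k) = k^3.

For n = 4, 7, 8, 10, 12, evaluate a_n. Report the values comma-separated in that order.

q^4  k|4↦f(k): 1:1 2:8 4:64  a_4=73
[q^7] f(7)=343,f(1)=1 ⇒ 344
q^8  k|8↦f(k): 8:512 4:64 2:8 1:1  a_8=585
q^10  k|10↦f(k): 10:1000 5:125 2:8 1:1  a_10=1134
[q^12] f(1)=1,f(2)=8,f(3)=27,f(4)=64,f(6)=216,f(12)=1728 ⇒ 2044

73, 344, 585, 1134, 2044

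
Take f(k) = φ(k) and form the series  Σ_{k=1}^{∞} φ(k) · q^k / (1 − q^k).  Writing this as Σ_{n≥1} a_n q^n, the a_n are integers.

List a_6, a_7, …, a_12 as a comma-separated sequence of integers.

[q^6] φ(6)=2,φ(3)=2,φ(2)=1,φ(1)=1 ⇒ 6
n=7: 1·7 7·1  φ→[1+6]=7
q^8  k|8↦φ(k): 1:1 2:1 4:2 8:4  a_8=8
[q^9] φ(9)=6,φ(3)=2,φ(1)=1 ⇒ 9
[q^10] φ(10)=4,φ(5)=4,φ(2)=1,φ(1)=1 ⇒ 10
[q^11] φ(11)=10,φ(1)=1 ⇒ 11
[q^12] φ(12)=4,φ(6)=2,φ(4)=2,φ(3)=2,φ(2)=1,φ(1)=1 ⇒ 12

6, 7, 8, 9, 10, 11, 12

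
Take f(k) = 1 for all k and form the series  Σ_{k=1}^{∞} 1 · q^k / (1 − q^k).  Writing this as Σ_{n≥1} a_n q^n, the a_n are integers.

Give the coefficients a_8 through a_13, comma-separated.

4, 3, 4, 2, 6, 2

q^8  k|8↦f(k): 8:1 4:1 2:1 1:1  a_8=4
q^9  k|9↦f(k): 9:1 3:1 1:1  a_9=3
q^10  k|10↦f(k): 1:1 2:1 5:1 10:1  a_10=4
q^11  k|11↦f(k): 11:1 1:1  a_11=2
q^12  k|12↦f(k): 12:1 6:1 4:1 3:1 2:1 1:1  a_12=6
q^13  k|13↦f(k): 1:1 13:1  a_13=2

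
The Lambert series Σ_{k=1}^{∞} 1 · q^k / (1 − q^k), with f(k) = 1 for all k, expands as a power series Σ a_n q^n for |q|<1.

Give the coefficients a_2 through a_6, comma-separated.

2, 2, 3, 2, 4

n=2: 1·2 2·1  f→[1+1]=2
n=3: 3·1 1·3  f→[1+1]=2
[q^4] f(1)=1,f(2)=1,f(4)=1 ⇒ 3
[q^5] f(5)=1,f(1)=1 ⇒ 2
q^6  k|6↦f(k): 6:1 3:1 2:1 1:1  a_6=4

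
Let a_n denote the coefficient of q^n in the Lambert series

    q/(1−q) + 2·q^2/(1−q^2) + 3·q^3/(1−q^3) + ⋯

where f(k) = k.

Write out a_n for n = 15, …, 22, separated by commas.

24, 31, 18, 39, 20, 42, 32, 36

[q^15] f(1)=1,f(3)=3,f(5)=5,f(15)=15 ⇒ 24
[q^16] f(16)=16,f(8)=8,f(4)=4,f(2)=2,f(1)=1 ⇒ 31
[q^17] f(17)=17,f(1)=1 ⇒ 18
q^18  k|18↦f(k): 18:18 9:9 6:6 3:3 2:2 1:1  a_18=39
q^19  k|19↦f(k): 19:19 1:1  a_19=20
n=20: 20·1 10·2 5·4 4·5 2·10 1·20  f→[20+10+5+4+2+1]=42
n=21: 1·21 3·7 7·3 21·1  f→[1+3+7+21]=32
d|22:{22,11,2,1}  Σf=22+11+2+1=36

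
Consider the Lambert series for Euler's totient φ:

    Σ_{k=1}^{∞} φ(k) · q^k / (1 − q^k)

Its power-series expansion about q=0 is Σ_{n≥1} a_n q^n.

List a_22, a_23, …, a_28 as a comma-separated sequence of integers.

q^22  k|22↦φ(k): 22:10 11:10 2:1 1:1  a_22=22
n=23: 23·1 1·23  φ→[22+1]=23
n=24: 24·1 12·2 8·3 6·4 4·6 3·8 2·12 1·24  φ→[8+4+4+2+2+2+1+1]=24
n=25: 25·1 5·5 1·25  φ→[20+4+1]=25
d|26:{26,13,2,1}  Σφ=12+12+1+1=26
q^27  k|27↦φ(k): 27:18 9:6 3:2 1:1  a_27=27
n=28: 28·1 14·2 7·4 4·7 2·14 1·28  φ→[12+6+6+2+1+1]=28

22, 23, 24, 25, 26, 27, 28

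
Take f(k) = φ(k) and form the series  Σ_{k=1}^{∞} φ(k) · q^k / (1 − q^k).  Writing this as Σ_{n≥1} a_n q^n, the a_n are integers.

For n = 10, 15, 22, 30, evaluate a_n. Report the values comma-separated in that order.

q^10  k|10↦φ(k): 1:1 2:1 5:4 10:4  a_10=10
[q^15] φ(1)=1,φ(3)=2,φ(5)=4,φ(15)=8 ⇒ 15
[q^22] φ(1)=1,φ(2)=1,φ(11)=10,φ(22)=10 ⇒ 22
q^30  k|30↦φ(k): 1:1 2:1 3:2 5:4 6:2 10:4 15:8 30:8  a_30=30

10, 15, 22, 30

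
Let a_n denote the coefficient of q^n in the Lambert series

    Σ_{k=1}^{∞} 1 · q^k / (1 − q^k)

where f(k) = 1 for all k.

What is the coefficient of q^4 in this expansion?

a_4 = 3

d|4:{1,2,4}  Σf=1+1+1=3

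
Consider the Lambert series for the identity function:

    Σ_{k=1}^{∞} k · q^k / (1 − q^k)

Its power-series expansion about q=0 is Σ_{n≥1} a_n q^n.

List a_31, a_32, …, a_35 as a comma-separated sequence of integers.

32, 63, 48, 54, 48

q^31  k|31↦f(k): 1:1 31:31  a_31=32
[q^32] f(1)=1,f(2)=2,f(4)=4,f(8)=8,f(16)=16,f(32)=32 ⇒ 63
[q^33] f(33)=33,f(11)=11,f(3)=3,f(1)=1 ⇒ 48
d|34:{34,17,2,1}  Σf=34+17+2+1=54
n=35: 1·35 5·7 7·5 35·1  f→[1+5+7+35]=48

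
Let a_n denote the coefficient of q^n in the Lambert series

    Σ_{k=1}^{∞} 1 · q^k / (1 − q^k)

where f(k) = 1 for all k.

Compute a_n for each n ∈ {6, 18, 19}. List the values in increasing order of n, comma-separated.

d|6:{6,3,2,1}  Σf=1+1+1+1=4
q^18  k|18↦f(k): 18:1 9:1 6:1 3:1 2:1 1:1  a_18=6
n=19: 19·1 1·19  f→[1+1]=2

4, 6, 2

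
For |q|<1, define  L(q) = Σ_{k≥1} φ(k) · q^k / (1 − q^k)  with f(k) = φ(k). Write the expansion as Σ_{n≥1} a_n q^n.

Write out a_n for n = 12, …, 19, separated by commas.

n=12: 1·12 2·6 3·4 4·3 6·2 12·1  φ→[1+1+2+2+2+4]=12
d|13:{13,1}  Σφ=12+1=13
q^14  k|14↦φ(k): 14:6 7:6 2:1 1:1  a_14=14
n=15: 1·15 3·5 5·3 15·1  φ→[1+2+4+8]=15
q^16  k|16↦φ(k): 16:8 8:4 4:2 2:1 1:1  a_16=16
q^17  k|17↦φ(k): 17:16 1:1  a_17=17
[q^18] φ(1)=1,φ(2)=1,φ(3)=2,φ(6)=2,φ(9)=6,φ(18)=6 ⇒ 18
q^19  k|19↦φ(k): 19:18 1:1  a_19=19

12, 13, 14, 15, 16, 17, 18, 19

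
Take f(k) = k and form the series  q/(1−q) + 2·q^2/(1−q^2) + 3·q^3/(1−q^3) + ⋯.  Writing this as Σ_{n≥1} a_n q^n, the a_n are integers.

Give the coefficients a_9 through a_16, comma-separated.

[q^9] f(9)=9,f(3)=3,f(1)=1 ⇒ 13
[q^10] f(1)=1,f(2)=2,f(5)=5,f(10)=10 ⇒ 18
q^11  k|11↦f(k): 11:11 1:1  a_11=12
n=12: 1·12 2·6 3·4 4·3 6·2 12·1  f→[1+2+3+4+6+12]=28
d|13:{1,13}  Σf=1+13=14
q^14  k|14↦f(k): 1:1 2:2 7:7 14:14  a_14=24
d|15:{1,3,5,15}  Σf=1+3+5+15=24
q^16  k|16↦f(k): 16:16 8:8 4:4 2:2 1:1  a_16=31

13, 18, 12, 28, 14, 24, 24, 31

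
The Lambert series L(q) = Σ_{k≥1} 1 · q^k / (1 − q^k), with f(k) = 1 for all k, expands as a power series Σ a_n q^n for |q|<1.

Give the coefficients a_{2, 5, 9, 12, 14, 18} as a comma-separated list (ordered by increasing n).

d|2:{1,2}  Σf=1+1=2
n=5: 1·5 5·1  f→[1+1]=2
d|9:{9,3,1}  Σf=1+1+1=3
[q^12] f(12)=1,f(6)=1,f(4)=1,f(3)=1,f(2)=1,f(1)=1 ⇒ 6
d|14:{1,2,7,14}  Σf=1+1+1+1=4
[q^18] f(18)=1,f(9)=1,f(6)=1,f(3)=1,f(2)=1,f(1)=1 ⇒ 6

2, 2, 3, 6, 4, 6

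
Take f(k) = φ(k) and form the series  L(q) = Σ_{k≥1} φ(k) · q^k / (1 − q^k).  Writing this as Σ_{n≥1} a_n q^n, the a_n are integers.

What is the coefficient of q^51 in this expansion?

n=51: 1·51 3·17 17·3 51·1  φ→[1+2+16+32]=51

a_51 = 51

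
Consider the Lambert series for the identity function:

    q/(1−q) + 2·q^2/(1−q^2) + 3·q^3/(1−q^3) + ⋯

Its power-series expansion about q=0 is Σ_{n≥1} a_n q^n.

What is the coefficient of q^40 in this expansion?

[q^40] f(40)=40,f(20)=20,f(10)=10,f(8)=8,f(5)=5,f(4)=4,f(2)=2,f(1)=1 ⇒ 90

a_40 = 90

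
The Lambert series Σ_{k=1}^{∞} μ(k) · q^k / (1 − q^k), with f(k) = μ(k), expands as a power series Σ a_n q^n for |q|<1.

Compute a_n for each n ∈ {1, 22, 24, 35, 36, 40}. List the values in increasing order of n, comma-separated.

1, 0, 0, 0, 0, 0

q^1  k|1↦μ(k): 1:1  a_1=1
q^22  k|22↦μ(k): 22:1 11:-1 2:-1 1:1  a_22=0
q^24  k|24↦μ(k): 1:1 2:-1 3:-1 4:0 6:1 8:0 12:0 24:0  a_24=0
q^35  k|35↦μ(k): 35:1 7:-1 5:-1 1:1  a_35=0
d|36:{1,2,3,4,6,9,12,18,36}  Σμ=1+(-1)+(-1)+0+1+0+0+0+0=0
n=40: 1·40 2·20 4·10 5·8 8·5 10·4 20·2 40·1  μ→[1+(-1)+0+(-1)+0+1+0+0]=0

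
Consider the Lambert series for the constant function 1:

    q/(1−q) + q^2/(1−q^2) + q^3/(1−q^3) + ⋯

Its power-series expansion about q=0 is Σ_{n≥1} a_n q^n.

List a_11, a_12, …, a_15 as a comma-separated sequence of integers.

2, 6, 2, 4, 4

[q^11] f(1)=1,f(11)=1 ⇒ 2
d|12:{12,6,4,3,2,1}  Σf=1+1+1+1+1+1=6
[q^13] f(1)=1,f(13)=1 ⇒ 2
[q^14] f(14)=1,f(7)=1,f(2)=1,f(1)=1 ⇒ 4
q^15  k|15↦f(k): 1:1 3:1 5:1 15:1  a_15=4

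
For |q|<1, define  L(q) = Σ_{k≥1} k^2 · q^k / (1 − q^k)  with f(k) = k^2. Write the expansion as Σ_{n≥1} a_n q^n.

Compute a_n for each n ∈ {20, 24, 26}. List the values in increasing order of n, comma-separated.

q^20  k|20↦f(k): 20:400 10:100 5:25 4:16 2:4 1:1  a_20=546
q^24  k|24↦f(k): 24:576 12:144 8:64 6:36 4:16 3:9 2:4 1:1  a_24=850
n=26: 26·1 13·2 2·13 1·26  f→[676+169+4+1]=850

546, 850, 850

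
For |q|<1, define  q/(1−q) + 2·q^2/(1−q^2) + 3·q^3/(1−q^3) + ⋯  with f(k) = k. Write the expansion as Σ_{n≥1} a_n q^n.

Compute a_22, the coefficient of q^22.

a_22 = 36

q^22  k|22↦f(k): 1:1 2:2 11:11 22:22  a_22=36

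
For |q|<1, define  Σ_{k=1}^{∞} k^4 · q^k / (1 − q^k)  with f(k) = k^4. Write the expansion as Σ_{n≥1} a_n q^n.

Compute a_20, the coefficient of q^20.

a_20 = 170898

[q^20] f(1)=1,f(2)=16,f(4)=256,f(5)=625,f(10)=10000,f(20)=160000 ⇒ 170898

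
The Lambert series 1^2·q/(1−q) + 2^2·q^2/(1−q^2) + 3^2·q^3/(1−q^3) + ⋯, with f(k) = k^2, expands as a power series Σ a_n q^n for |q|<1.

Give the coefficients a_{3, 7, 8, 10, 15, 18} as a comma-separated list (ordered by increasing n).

10, 50, 85, 130, 260, 455

[q^3] f(1)=1,f(3)=9 ⇒ 10
d|7:{1,7}  Σf=1+49=50
[q^8] f(8)=64,f(4)=16,f(2)=4,f(1)=1 ⇒ 85
n=10: 1·10 2·5 5·2 10·1  f→[1+4+25+100]=130
q^15  k|15↦f(k): 1:1 3:9 5:25 15:225  a_15=260
n=18: 18·1 9·2 6·3 3·6 2·9 1·18  f→[324+81+36+9+4+1]=455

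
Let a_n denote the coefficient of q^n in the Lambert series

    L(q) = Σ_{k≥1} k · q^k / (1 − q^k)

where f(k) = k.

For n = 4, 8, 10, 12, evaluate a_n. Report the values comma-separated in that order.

[q^4] f(4)=4,f(2)=2,f(1)=1 ⇒ 7
q^8  k|8↦f(k): 1:1 2:2 4:4 8:8  a_8=15
[q^10] f(1)=1,f(2)=2,f(5)=5,f(10)=10 ⇒ 18
[q^12] f(12)=12,f(6)=6,f(4)=4,f(3)=3,f(2)=2,f(1)=1 ⇒ 28

7, 15, 18, 28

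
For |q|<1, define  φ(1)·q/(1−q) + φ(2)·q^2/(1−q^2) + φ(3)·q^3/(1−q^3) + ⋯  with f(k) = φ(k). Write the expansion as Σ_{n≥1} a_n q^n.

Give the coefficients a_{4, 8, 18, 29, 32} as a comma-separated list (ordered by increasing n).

n=4: 4·1 2·2 1·4  φ→[2+1+1]=4
d|8:{1,2,4,8}  Σφ=1+1+2+4=8
[q^18] φ(18)=6,φ(9)=6,φ(6)=2,φ(3)=2,φ(2)=1,φ(1)=1 ⇒ 18
n=29: 1·29 29·1  φ→[1+28]=29
n=32: 1·32 2·16 4·8 8·4 16·2 32·1  φ→[1+1+2+4+8+16]=32

4, 8, 18, 29, 32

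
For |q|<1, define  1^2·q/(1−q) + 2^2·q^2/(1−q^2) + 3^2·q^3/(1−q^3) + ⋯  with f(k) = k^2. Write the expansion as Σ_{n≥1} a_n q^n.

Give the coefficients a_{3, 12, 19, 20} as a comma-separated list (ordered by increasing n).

n=3: 3·1 1·3  f→[9+1]=10
d|12:{1,2,3,4,6,12}  Σf=1+4+9+16+36+144=210
n=19: 1·19 19·1  f→[1+361]=362
d|20:{20,10,5,4,2,1}  Σf=400+100+25+16+4+1=546

10, 210, 362, 546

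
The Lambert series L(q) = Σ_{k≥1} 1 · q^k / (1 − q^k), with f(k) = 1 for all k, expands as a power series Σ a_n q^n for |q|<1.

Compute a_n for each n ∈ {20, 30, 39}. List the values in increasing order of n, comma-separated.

6, 8, 4

d|20:{1,2,4,5,10,20}  Σf=1+1+1+1+1+1=6
q^30  k|30↦f(k): 1:1 2:1 3:1 5:1 6:1 10:1 15:1 30:1  a_30=8
d|39:{1,3,13,39}  Σf=1+1+1+1=4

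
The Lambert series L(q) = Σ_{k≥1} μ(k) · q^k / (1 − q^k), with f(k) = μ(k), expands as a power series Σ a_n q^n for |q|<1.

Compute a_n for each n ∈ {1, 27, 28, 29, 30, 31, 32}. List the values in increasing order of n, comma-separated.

1, 0, 0, 0, 0, 0, 0

[q^1] μ(1)=1 ⇒ 1
d|27:{27,9,3,1}  Σμ=0+0+(-1)+1=0
q^28  k|28↦μ(k): 1:1 2:-1 4:0 7:-1 14:1 28:0  a_28=0
n=29: 1·29 29·1  μ→[1+(-1)]=0
n=30: 30·1 15·2 10·3 6·5 5·6 3·10 2·15 1·30  μ→[(-1)+1+1+1+(-1)+(-1)+(-1)+1]=0
q^31  k|31↦μ(k): 1:1 31:-1  a_31=0
[q^32] μ(32)=0,μ(16)=0,μ(8)=0,μ(4)=0,μ(2)=-1,μ(1)=1 ⇒ 0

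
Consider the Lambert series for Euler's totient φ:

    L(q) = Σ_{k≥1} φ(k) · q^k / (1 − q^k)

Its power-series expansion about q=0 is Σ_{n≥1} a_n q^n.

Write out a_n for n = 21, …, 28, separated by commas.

q^21  k|21↦φ(k): 21:12 7:6 3:2 1:1  a_21=21
q^22  k|22↦φ(k): 22:10 11:10 2:1 1:1  a_22=22
n=23: 1·23 23·1  φ→[1+22]=23
d|24:{24,12,8,6,4,3,2,1}  Σφ=8+4+4+2+2+2+1+1=24
[q^25] φ(1)=1,φ(5)=4,φ(25)=20 ⇒ 25
d|26:{26,13,2,1}  Σφ=12+12+1+1=26
n=27: 27·1 9·3 3·9 1·27  φ→[18+6+2+1]=27
d|28:{1,2,4,7,14,28}  Σφ=1+1+2+6+6+12=28

21, 22, 23, 24, 25, 26, 27, 28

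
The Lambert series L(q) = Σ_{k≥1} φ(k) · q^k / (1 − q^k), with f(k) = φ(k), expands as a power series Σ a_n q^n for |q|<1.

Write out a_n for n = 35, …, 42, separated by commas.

d|35:{1,5,7,35}  Σφ=1+4+6+24=35
q^36  k|36↦φ(k): 1:1 2:1 3:2 4:2 6:2 9:6 12:4 18:6 36:12  a_36=36
q^37  k|37↦φ(k): 1:1 37:36  a_37=37
d|38:{1,2,19,38}  Σφ=1+1+18+18=38
n=39: 39·1 13·3 3·13 1·39  φ→[24+12+2+1]=39
q^40  k|40↦φ(k): 40:16 20:8 10:4 8:4 5:4 4:2 2:1 1:1  a_40=40
d|41:{1,41}  Σφ=1+40=41
d|42:{42,21,14,7,6,3,2,1}  Σφ=12+12+6+6+2+2+1+1=42

35, 36, 37, 38, 39, 40, 41, 42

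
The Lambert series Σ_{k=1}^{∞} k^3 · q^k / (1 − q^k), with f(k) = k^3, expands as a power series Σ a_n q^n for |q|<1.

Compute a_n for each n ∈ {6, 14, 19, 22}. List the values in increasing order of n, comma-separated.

q^6  k|6↦f(k): 1:1 2:8 3:27 6:216  a_6=252
n=14: 1·14 2·7 7·2 14·1  f→[1+8+343+2744]=3096
q^19  k|19↦f(k): 1:1 19:6859  a_19=6860
d|22:{1,2,11,22}  Σf=1+8+1331+10648=11988

252, 3096, 6860, 11988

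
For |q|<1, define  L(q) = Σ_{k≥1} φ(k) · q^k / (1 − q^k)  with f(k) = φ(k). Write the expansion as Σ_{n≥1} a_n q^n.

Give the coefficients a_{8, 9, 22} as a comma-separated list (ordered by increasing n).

q^8  k|8↦φ(k): 8:4 4:2 2:1 1:1  a_8=8
d|9:{1,3,9}  Σφ=1+2+6=9
q^22  k|22↦φ(k): 22:10 11:10 2:1 1:1  a_22=22

8, 9, 22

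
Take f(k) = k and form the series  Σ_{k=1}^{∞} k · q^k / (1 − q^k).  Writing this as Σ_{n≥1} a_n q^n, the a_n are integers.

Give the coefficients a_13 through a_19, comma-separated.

14, 24, 24, 31, 18, 39, 20

q^13  k|13↦f(k): 1:1 13:13  a_13=14
q^14  k|14↦f(k): 1:1 2:2 7:7 14:14  a_14=24
[q^15] f(15)=15,f(5)=5,f(3)=3,f(1)=1 ⇒ 24
n=16: 1·16 2·8 4·4 8·2 16·1  f→[1+2+4+8+16]=31
d|17:{1,17}  Σf=1+17=18
d|18:{1,2,3,6,9,18}  Σf=1+2+3+6+9+18=39
q^19  k|19↦f(k): 19:19 1:1  a_19=20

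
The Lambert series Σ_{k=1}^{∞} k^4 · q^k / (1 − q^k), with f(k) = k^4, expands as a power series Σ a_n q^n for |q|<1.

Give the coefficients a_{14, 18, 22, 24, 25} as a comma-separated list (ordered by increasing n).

d|14:{14,7,2,1}  Σf=38416+2401+16+1=40834
n=18: 1·18 2·9 3·6 6·3 9·2 18·1  f→[1+16+81+1296+6561+104976]=112931
[q^22] f(1)=1,f(2)=16,f(11)=14641,f(22)=234256 ⇒ 248914
n=24: 24·1 12·2 8·3 6·4 4·6 3·8 2·12 1·24  f→[331776+20736+4096+1296+256+81+16+1]=358258
q^25  k|25↦f(k): 25:390625 5:625 1:1  a_25=391251

40834, 112931, 248914, 358258, 391251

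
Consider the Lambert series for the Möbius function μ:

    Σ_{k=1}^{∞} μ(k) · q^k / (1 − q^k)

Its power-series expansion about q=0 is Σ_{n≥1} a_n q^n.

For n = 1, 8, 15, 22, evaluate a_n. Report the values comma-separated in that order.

q^1  k|1↦μ(k): 1:1  a_1=1
d|8:{8,4,2,1}  Σμ=0+0+(-1)+1=0
q^15  k|15↦μ(k): 1:1 3:-1 5:-1 15:1  a_15=0
[q^22] μ(1)=1,μ(2)=-1,μ(11)=-1,μ(22)=1 ⇒ 0

1, 0, 0, 0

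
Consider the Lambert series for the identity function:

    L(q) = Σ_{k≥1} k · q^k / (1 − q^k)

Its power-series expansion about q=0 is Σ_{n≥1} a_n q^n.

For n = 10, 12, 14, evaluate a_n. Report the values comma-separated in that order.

d|10:{1,2,5,10}  Σf=1+2+5+10=18
n=12: 12·1 6·2 4·3 3·4 2·6 1·12  f→[12+6+4+3+2+1]=28
d|14:{14,7,2,1}  Σf=14+7+2+1=24

18, 28, 24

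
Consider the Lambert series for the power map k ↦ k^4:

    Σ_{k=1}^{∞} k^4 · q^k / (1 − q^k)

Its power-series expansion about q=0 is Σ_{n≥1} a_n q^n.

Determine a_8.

[q^8] f(8)=4096,f(4)=256,f(2)=16,f(1)=1 ⇒ 4369

a_8 = 4369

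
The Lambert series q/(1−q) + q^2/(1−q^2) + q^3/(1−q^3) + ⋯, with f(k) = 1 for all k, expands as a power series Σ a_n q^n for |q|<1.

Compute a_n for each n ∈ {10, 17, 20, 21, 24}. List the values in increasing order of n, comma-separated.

d|10:{1,2,5,10}  Σf=1+1+1+1=4
d|17:{1,17}  Σf=1+1=2
[q^20] f(20)=1,f(10)=1,f(5)=1,f(4)=1,f(2)=1,f(1)=1 ⇒ 6
d|21:{21,7,3,1}  Σf=1+1+1+1=4
[q^24] f(1)=1,f(2)=1,f(3)=1,f(4)=1,f(6)=1,f(8)=1,f(12)=1,f(24)=1 ⇒ 8

4, 2, 6, 4, 8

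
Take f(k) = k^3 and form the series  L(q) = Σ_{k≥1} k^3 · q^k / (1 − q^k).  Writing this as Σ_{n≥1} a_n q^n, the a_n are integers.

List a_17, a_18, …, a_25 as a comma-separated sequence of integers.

n=17: 17·1 1·17  f→[4913+1]=4914
d|18:{18,9,6,3,2,1}  Σf=5832+729+216+27+8+1=6813
q^19  k|19↦f(k): 1:1 19:6859  a_19=6860
d|20:{20,10,5,4,2,1}  Σf=8000+1000+125+64+8+1=9198
n=21: 1·21 3·7 7·3 21·1  f→[1+27+343+9261]=9632
n=22: 1·22 2·11 11·2 22·1  f→[1+8+1331+10648]=11988
q^23  k|23↦f(k): 23:12167 1:1  a_23=12168
n=24: 1·24 2·12 3·8 4·6 6·4 8·3 12·2 24·1  f→[1+8+27+64+216+512+1728+13824]=16380
n=25: 25·1 5·5 1·25  f→[15625+125+1]=15751

4914, 6813, 6860, 9198, 9632, 11988, 12168, 16380, 15751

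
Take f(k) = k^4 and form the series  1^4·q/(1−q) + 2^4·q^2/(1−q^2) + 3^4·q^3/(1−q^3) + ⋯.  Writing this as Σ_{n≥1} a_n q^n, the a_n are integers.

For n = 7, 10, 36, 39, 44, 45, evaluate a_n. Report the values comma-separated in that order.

q^7  k|7↦f(k): 7:2401 1:1  a_7=2402
n=10: 10·1 5·2 2·5 1·10  f→[10000+625+16+1]=10642
[q^36] f(1)=1,f(2)=16,f(3)=81,f(4)=256,f(6)=1296,f(9)=6561,f(12)=20736,f(18)=104976,f(36)=1679616 ⇒ 1813539
q^39  k|39↦f(k): 1:1 3:81 13:28561 39:2313441  a_39=2342084
n=44: 1·44 2·22 4·11 11·4 22·2 44·1  f→[1+16+256+14641+234256+3748096]=3997266
q^45  k|45↦f(k): 45:4100625 15:50625 9:6561 5:625 3:81 1:1  a_45=4158518

2402, 10642, 1813539, 2342084, 3997266, 4158518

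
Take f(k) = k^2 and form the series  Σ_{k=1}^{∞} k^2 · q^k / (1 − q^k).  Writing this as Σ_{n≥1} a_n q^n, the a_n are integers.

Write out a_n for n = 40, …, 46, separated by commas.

2210, 1682, 2500, 1850, 2562, 2366, 2650

n=40: 40·1 20·2 10·4 8·5 5·8 4·10 2·20 1·40  f→[1600+400+100+64+25+16+4+1]=2210
q^41  k|41↦f(k): 1:1 41:1681  a_41=1682
n=42: 42·1 21·2 14·3 7·6 6·7 3·14 2·21 1·42  f→[1764+441+196+49+36+9+4+1]=2500
q^43  k|43↦f(k): 1:1 43:1849  a_43=1850
[q^44] f(44)=1936,f(22)=484,f(11)=121,f(4)=16,f(2)=4,f(1)=1 ⇒ 2562
n=45: 1·45 3·15 5·9 9·5 15·3 45·1  f→[1+9+25+81+225+2025]=2366
[q^46] f(1)=1,f(2)=4,f(23)=529,f(46)=2116 ⇒ 2650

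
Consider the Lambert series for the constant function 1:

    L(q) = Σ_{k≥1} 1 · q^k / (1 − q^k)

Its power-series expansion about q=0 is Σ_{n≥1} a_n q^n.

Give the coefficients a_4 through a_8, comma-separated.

3, 2, 4, 2, 4

n=4: 4·1 2·2 1·4  f→[1+1+1]=3
d|5:{1,5}  Σf=1+1=2
[q^6] f(6)=1,f(3)=1,f(2)=1,f(1)=1 ⇒ 4
q^7  k|7↦f(k): 7:1 1:1  a_7=2
[q^8] f(8)=1,f(4)=1,f(2)=1,f(1)=1 ⇒ 4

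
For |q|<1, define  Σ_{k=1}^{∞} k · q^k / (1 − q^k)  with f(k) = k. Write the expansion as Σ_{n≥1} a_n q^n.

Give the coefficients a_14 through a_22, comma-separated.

24, 24, 31, 18, 39, 20, 42, 32, 36

q^14  k|14↦f(k): 14:14 7:7 2:2 1:1  a_14=24
n=15: 1·15 3·5 5·3 15·1  f→[1+3+5+15]=24
q^16  k|16↦f(k): 16:16 8:8 4:4 2:2 1:1  a_16=31
d|17:{1,17}  Σf=1+17=18
q^18  k|18↦f(k): 1:1 2:2 3:3 6:6 9:9 18:18  a_18=39
[q^19] f(19)=19,f(1)=1 ⇒ 20
n=20: 20·1 10·2 5·4 4·5 2·10 1·20  f→[20+10+5+4+2+1]=42
n=21: 21·1 7·3 3·7 1·21  f→[21+7+3+1]=32
n=22: 22·1 11·2 2·11 1·22  f→[22+11+2+1]=36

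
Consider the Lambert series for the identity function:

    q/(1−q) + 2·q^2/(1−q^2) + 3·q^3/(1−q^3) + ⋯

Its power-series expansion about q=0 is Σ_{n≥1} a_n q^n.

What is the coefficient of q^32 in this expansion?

a_32 = 63

q^32  k|32↦f(k): 1:1 2:2 4:4 8:8 16:16 32:32  a_32=63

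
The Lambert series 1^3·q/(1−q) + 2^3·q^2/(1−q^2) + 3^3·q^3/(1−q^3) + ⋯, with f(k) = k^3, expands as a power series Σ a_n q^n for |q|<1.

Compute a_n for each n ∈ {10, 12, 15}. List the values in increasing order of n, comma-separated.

d|10:{10,5,2,1}  Σf=1000+125+8+1=1134
q^12  k|12↦f(k): 12:1728 6:216 4:64 3:27 2:8 1:1  a_12=2044
d|15:{15,5,3,1}  Σf=3375+125+27+1=3528

1134, 2044, 3528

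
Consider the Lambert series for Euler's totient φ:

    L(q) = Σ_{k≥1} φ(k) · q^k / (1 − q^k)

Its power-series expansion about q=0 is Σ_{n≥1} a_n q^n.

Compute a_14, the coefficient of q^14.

n=14: 14·1 7·2 2·7 1·14  φ→[6+6+1+1]=14

a_14 = 14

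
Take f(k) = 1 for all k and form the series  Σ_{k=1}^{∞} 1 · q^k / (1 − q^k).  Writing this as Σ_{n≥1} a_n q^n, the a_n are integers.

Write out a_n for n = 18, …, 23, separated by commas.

n=18: 18·1 9·2 6·3 3·6 2·9 1·18  f→[1+1+1+1+1+1]=6
q^19  k|19↦f(k): 1:1 19:1  a_19=2
[q^20] f(20)=1,f(10)=1,f(5)=1,f(4)=1,f(2)=1,f(1)=1 ⇒ 6
d|21:{1,3,7,21}  Σf=1+1+1+1=4
[q^22] f(1)=1,f(2)=1,f(11)=1,f(22)=1 ⇒ 4
n=23: 23·1 1·23  f→[1+1]=2

6, 2, 6, 4, 4, 2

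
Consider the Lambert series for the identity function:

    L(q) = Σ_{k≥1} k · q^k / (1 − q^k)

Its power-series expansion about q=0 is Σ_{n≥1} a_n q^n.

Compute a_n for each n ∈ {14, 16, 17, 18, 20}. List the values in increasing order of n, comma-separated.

24, 31, 18, 39, 42

d|14:{1,2,7,14}  Σf=1+2+7+14=24
n=16: 1·16 2·8 4·4 8·2 16·1  f→[1+2+4+8+16]=31
d|17:{1,17}  Σf=1+17=18
q^18  k|18↦f(k): 1:1 2:2 3:3 6:6 9:9 18:18  a_18=39
[q^20] f(1)=1,f(2)=2,f(4)=4,f(5)=5,f(10)=10,f(20)=20 ⇒ 42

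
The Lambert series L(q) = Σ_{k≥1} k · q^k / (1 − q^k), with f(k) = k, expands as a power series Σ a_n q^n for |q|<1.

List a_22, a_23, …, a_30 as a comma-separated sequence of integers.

d|22:{1,2,11,22}  Σf=1+2+11+22=36
n=23: 1·23 23·1  f→[1+23]=24
[q^24] f(1)=1,f(2)=2,f(3)=3,f(4)=4,f(6)=6,f(8)=8,f(12)=12,f(24)=24 ⇒ 60
n=25: 25·1 5·5 1·25  f→[25+5+1]=31
[q^26] f(26)=26,f(13)=13,f(2)=2,f(1)=1 ⇒ 42
n=27: 1·27 3·9 9·3 27·1  f→[1+3+9+27]=40
q^28  k|28↦f(k): 1:1 2:2 4:4 7:7 14:14 28:28  a_28=56
[q^29] f(1)=1,f(29)=29 ⇒ 30
[q^30] f(1)=1,f(2)=2,f(3)=3,f(5)=5,f(6)=6,f(10)=10,f(15)=15,f(30)=30 ⇒ 72

36, 24, 60, 31, 42, 40, 56, 30, 72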